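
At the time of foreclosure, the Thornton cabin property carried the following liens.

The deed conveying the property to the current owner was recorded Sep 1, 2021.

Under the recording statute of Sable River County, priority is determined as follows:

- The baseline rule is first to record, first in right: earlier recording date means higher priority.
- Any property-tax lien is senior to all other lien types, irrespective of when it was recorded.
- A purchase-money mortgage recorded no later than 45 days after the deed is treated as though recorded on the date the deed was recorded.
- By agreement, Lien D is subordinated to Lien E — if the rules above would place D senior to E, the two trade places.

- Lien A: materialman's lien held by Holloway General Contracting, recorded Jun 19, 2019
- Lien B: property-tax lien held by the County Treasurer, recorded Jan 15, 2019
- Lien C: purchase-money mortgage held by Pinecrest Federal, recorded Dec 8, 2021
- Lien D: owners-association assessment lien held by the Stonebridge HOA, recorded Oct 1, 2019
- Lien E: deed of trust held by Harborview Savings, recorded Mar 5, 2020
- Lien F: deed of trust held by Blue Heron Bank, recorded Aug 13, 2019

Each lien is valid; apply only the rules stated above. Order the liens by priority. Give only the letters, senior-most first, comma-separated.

Effective dates after the stated exceptions: C missed the 45-day window (98 days after the deed), so its recording date stands.
As a property-tax lien, B is senior to every other lien.
Remaining liens by effective date: A (Jun 19, 2019), F (Aug 13, 2019), D (Oct 1, 2019), E (Mar 5, 2020), C (Dec 8, 2021).
D is senior to E before the subordination, so the two trade places.

B, A, F, E, D, C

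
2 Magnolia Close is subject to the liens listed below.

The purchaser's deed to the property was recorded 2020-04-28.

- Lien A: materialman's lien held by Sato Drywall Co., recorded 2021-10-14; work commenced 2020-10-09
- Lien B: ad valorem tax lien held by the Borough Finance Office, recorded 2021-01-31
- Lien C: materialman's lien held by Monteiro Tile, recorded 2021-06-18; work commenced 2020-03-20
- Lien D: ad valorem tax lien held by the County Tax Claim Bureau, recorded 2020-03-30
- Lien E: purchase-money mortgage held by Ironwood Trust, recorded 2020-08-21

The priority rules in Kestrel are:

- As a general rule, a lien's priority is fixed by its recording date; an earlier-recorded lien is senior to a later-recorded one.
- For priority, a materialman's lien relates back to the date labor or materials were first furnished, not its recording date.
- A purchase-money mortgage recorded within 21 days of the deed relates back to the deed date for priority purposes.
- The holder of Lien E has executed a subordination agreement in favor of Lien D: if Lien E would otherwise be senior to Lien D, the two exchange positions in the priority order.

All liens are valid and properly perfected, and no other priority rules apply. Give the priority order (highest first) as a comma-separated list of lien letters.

Effective dates after the stated exceptions: A's effective date is 2020-10-09, when work began; C's effective date is 2020-03-20, when work began; E was recorded 115 days after the deed, outside the 21-day window, so it keeps its recording date.
Ordering by effective date: C (2020-03-20), D (2020-03-30), E (2020-08-21), A (2020-10-09), B (2021-01-31).
E already ranks below D; the subordination has no effect.

C, D, E, A, B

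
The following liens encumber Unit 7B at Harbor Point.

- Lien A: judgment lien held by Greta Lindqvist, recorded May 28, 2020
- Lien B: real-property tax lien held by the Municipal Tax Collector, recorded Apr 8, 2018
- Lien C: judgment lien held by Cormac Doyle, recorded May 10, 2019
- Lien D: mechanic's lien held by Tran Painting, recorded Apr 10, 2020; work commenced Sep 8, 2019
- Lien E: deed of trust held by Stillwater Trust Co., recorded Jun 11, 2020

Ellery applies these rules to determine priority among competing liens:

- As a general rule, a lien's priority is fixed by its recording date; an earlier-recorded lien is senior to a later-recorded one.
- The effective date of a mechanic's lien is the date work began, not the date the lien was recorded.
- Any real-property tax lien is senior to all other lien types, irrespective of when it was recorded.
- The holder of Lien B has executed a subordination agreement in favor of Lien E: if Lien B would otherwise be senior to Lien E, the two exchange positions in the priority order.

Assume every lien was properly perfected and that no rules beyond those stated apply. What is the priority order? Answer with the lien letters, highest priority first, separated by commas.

Effective dates after the stated exceptions: D is treated as recorded Sep 8, 2019, the work-commencement date.
As a real-property tax lien, B is senior to every other lien.
Among the remaining liens, by effective date: C (May 10, 2019), D (Sep 8, 2019), A (May 28, 2020), E (Jun 11, 2020).
B would otherwise be senior to E, so under the subordination agreement B and E exchange positions.

E, C, D, A, B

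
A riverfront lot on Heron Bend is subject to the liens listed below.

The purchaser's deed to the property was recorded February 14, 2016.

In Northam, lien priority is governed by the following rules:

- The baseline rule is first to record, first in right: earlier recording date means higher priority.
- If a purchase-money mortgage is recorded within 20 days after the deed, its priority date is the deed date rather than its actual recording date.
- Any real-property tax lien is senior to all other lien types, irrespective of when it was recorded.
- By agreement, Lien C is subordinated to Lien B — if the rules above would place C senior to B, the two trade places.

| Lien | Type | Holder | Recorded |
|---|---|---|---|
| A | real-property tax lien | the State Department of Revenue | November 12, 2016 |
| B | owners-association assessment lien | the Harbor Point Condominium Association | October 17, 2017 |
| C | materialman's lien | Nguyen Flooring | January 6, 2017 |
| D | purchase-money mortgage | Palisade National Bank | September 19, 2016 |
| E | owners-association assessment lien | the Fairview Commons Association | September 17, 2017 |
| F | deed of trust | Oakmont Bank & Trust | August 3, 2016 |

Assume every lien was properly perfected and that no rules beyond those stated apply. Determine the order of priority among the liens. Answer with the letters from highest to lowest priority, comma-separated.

A, F, D, B, E, C

Effective dates: D missed the 20-day window (218 days after the deed), so its recording date stands.
A is a real-property tax lien, so it outranks all other liens regardless of date.
Remaining liens by effective date: F (August 3, 2016), D (September 19, 2016), C (January 6, 2017), E (September 17, 2017), B (October 17, 2017).
The subordination applies — C was senior to B — so C and B swap.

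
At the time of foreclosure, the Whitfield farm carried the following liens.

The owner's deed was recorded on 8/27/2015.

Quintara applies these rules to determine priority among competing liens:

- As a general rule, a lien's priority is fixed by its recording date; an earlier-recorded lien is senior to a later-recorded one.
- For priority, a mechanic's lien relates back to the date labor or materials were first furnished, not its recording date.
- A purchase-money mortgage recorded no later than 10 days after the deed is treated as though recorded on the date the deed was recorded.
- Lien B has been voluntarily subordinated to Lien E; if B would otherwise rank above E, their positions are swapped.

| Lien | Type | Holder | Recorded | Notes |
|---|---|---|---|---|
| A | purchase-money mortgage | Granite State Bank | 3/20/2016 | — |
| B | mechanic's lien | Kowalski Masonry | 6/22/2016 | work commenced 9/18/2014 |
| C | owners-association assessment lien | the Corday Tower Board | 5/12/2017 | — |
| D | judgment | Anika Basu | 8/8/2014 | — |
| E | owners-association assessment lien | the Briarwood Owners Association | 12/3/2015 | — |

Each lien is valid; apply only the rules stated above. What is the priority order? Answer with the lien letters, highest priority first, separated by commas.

D, E, B, A, C

Adjusting effective dates: A missed the 10-day window (206 days after the deed), so its recording date stands; B relates back to 9/18/2014 (work commenced).
By effective date: D (8/8/2014), B (9/18/2014), E (12/3/2015), A (3/20/2016), C (5/12/2017).
B would otherwise be senior to E, so under the subordination agreement B and E exchange positions.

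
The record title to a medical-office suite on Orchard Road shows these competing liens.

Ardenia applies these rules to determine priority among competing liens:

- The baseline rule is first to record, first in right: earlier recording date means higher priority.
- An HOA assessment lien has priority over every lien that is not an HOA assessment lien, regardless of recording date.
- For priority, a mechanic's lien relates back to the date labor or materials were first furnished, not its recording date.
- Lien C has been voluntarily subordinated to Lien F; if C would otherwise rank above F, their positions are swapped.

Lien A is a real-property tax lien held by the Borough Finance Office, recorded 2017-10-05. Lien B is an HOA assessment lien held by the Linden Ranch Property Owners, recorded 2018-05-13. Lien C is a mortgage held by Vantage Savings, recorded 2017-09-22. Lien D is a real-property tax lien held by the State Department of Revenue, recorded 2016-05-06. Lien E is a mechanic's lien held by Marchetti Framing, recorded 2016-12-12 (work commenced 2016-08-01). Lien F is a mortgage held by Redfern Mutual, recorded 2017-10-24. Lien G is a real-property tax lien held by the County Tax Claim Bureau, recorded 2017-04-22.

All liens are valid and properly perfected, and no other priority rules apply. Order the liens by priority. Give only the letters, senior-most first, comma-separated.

B, D, E, G, F, A, C

Effective dates: E is treated as recorded 2016-08-01, the work-commencement date.
B is an HOA assessment lien and takes priority over every other lien.
Ordering the rest by effective date: D (2016-05-06), E (2016-08-01), G (2017-04-22), C (2017-09-22), A (2017-10-05), F (2017-10-24).
C would otherwise be senior to F, so under the subordination agreement C and F exchange positions.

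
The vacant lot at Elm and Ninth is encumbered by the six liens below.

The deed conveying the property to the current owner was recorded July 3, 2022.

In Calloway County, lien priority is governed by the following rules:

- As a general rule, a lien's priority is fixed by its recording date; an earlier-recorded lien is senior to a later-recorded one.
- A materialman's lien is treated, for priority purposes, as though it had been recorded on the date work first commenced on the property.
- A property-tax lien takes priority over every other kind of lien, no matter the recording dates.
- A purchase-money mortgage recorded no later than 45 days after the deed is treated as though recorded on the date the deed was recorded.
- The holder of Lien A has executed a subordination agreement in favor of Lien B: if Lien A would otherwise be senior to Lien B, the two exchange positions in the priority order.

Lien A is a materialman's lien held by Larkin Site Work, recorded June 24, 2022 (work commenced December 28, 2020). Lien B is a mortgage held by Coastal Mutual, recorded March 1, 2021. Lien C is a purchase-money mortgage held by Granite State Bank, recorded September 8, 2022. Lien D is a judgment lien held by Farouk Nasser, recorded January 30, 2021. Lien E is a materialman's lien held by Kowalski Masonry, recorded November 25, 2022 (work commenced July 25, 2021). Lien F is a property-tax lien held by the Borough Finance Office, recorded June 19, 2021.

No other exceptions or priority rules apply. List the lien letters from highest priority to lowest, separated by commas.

F, B, D, A, E, C

Effective dates after the stated exceptions: A's effective date is December 28, 2020, when work began; C missed the 45-day window (67 days after the deed), so its recording date stands; E relates back to July 25, 2021 (work commenced).
F, as a property-tax lien, has superpriority and ranks first.
Among the remaining liens, by effective date: A (December 28, 2020), D (January 30, 2021), B (March 1, 2021), E (July 25, 2021), C (September 8, 2022).
The subordination applies — A was senior to B — so A and B swap.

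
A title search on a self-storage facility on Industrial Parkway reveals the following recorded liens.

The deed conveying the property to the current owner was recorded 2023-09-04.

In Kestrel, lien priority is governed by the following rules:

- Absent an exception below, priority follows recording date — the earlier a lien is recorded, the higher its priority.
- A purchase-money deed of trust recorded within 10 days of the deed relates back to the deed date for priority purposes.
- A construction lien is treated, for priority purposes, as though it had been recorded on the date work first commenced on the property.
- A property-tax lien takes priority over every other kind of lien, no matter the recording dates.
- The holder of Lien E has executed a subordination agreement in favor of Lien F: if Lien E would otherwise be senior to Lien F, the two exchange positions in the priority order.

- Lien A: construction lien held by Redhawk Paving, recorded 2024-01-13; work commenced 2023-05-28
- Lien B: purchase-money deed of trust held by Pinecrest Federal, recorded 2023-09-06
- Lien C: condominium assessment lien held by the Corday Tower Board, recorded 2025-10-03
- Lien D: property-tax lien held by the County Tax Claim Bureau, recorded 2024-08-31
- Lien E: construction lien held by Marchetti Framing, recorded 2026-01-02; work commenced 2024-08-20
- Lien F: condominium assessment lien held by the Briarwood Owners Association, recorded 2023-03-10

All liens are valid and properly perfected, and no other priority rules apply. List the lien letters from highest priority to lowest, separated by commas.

Effective dates: A is treated as recorded 2023-05-28, the work-commencement date; B's effective date is the deed date, 2023-09-04; E relates back to 2024-08-20 (work commenced).
D, as a property-tax lien, has superpriority and ranks first.
Among the remaining liens, by effective date: F (2023-03-10), A (2023-05-28), B (2023-09-04), E (2024-08-20), C (2025-10-03).
E already ranks below F; the subordination has no effect.

D, F, A, B, E, C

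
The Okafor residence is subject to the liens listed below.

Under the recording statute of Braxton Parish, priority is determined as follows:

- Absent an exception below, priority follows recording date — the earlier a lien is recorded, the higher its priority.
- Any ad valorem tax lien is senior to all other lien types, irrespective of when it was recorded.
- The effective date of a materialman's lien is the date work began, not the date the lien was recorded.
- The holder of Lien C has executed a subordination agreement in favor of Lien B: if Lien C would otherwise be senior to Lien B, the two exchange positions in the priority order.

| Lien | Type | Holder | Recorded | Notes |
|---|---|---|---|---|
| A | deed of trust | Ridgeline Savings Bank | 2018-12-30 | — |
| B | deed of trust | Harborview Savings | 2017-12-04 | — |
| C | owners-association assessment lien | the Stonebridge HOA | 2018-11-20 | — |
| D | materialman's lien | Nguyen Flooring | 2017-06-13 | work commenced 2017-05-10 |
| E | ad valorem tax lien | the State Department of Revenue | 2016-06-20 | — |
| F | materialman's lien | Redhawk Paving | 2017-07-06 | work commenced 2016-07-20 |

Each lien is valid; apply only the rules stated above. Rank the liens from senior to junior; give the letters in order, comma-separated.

Effective dates after the stated exceptions: D's effective date is 2017-05-10, when work began; F relates back to 2016-07-20 (work commenced).
E, as an ad valorem tax lien, has superpriority and ranks first.
The other liens, earliest effective date first: F (2016-07-20), D (2017-05-10), B (2017-12-04), C (2018-11-20), A (2018-12-30).
Since C is not senior to B, the subordination leaves the order unchanged.

E, F, D, B, C, A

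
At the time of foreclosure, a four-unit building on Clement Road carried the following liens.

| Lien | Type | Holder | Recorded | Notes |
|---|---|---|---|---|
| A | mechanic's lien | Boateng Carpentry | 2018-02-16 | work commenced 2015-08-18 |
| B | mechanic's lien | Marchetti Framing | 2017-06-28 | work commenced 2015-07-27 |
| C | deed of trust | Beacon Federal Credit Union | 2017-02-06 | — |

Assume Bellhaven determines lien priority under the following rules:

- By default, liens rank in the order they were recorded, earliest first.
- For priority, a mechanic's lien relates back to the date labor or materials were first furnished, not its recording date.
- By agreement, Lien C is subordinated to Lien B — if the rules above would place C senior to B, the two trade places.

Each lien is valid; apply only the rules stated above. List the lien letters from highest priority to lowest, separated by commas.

B, A, C

Effective dates: A relates back to 2015-08-18 (work commenced); B relates back to 2015-07-27 (work commenced).
Sorted by effective date: B (2015-07-27), A (2015-08-18), C (2017-02-06).
C already ranks below B; the subordination has no effect.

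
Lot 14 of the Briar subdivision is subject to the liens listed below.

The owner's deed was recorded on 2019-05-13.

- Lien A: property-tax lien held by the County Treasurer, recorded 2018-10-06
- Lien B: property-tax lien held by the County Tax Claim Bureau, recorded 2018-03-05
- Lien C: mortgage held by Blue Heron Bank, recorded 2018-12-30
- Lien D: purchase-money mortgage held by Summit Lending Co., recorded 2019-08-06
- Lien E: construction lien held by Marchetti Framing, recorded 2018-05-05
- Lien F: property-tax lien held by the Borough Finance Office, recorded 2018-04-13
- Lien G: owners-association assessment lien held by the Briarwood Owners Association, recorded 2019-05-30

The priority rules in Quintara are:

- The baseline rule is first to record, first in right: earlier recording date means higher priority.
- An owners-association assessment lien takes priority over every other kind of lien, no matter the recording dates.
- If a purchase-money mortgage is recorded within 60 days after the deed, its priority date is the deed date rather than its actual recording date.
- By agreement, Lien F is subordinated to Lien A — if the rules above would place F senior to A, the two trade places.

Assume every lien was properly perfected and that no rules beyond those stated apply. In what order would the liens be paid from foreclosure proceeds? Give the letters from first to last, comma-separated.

Adjusting effective dates: D was recorded 85 days after the deed — beyond 60 days — so no relation-back applies.
G is an owners-association assessment lien, so it outranks all other liens regardless of date.
Remaining liens by effective date: B (2018-03-05), F (2018-04-13), E (2018-05-05), A (2018-10-06), C (2018-12-30), D (2019-08-06).
F is senior to A before the subordination, so the two trade places.

G, B, A, E, F, C, D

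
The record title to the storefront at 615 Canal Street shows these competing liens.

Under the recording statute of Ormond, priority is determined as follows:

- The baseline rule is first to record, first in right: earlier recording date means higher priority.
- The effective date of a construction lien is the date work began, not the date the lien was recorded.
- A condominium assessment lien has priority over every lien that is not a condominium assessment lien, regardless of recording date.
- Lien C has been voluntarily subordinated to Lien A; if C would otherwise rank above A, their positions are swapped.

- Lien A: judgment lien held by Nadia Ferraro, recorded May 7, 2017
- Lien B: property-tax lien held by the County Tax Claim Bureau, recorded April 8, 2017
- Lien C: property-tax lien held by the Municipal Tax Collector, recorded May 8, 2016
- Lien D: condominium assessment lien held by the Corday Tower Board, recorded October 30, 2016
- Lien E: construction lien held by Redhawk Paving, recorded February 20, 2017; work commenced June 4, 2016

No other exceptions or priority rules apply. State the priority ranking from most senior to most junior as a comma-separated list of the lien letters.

D, A, E, B, C

Effective dates after the stated exceptions: E relates back to June 4, 2016 (work commenced).
As a condominium assessment lien, D is senior to every other lien.
Remaining liens by effective date: C (May 8, 2016), E (June 4, 2016), B (April 8, 2017), A (May 7, 2017).
Because C would otherwise rank above A, the subordination swaps them.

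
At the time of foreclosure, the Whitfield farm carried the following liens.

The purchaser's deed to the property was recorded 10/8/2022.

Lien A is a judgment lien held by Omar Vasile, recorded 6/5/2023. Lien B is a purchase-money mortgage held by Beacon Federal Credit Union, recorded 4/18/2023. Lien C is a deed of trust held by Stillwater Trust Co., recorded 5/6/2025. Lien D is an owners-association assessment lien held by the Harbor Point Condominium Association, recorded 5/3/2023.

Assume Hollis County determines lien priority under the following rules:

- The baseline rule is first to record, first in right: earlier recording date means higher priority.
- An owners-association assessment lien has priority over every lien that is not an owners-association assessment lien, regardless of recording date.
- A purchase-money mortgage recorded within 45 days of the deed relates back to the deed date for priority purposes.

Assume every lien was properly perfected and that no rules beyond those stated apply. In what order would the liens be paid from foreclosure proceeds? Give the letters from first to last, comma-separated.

Effective dates after the stated exceptions: B was recorded 192 days after the deed, outside the 45-day window, so it keeps its recording date.
D is an owners-association assessment lien and takes priority over every other lien.
Ordering the rest by effective date: B (4/18/2023), A (6/5/2023), C (5/6/2025).

D, B, A, C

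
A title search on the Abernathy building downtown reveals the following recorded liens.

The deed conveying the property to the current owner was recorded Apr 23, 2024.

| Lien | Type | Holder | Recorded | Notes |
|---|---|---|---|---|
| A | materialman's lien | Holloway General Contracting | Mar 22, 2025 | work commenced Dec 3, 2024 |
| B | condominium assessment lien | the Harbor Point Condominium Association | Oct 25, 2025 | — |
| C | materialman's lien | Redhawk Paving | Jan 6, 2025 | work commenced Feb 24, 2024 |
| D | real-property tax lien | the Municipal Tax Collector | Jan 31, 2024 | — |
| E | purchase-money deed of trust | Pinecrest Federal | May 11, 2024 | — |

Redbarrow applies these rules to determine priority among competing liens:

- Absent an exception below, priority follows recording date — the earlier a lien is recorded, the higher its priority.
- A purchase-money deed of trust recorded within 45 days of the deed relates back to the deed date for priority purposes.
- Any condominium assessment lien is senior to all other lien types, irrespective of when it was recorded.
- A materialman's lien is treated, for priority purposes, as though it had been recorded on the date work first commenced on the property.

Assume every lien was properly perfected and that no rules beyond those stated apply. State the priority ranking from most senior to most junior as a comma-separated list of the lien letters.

Effective dates after the stated exceptions: A's effective date is Dec 3, 2024, when work began; C's effective date is Feb 24, 2024, when work began; E was recorded within the 45-day window, so its effective date is the deed date Apr 23, 2024.
B, as a condominium assessment lien, has superpriority and ranks first.
Ordering the rest by effective date: D (Jan 31, 2024), C (Feb 24, 2024), E (Apr 23, 2024), A (Dec 3, 2024).

B, D, C, E, A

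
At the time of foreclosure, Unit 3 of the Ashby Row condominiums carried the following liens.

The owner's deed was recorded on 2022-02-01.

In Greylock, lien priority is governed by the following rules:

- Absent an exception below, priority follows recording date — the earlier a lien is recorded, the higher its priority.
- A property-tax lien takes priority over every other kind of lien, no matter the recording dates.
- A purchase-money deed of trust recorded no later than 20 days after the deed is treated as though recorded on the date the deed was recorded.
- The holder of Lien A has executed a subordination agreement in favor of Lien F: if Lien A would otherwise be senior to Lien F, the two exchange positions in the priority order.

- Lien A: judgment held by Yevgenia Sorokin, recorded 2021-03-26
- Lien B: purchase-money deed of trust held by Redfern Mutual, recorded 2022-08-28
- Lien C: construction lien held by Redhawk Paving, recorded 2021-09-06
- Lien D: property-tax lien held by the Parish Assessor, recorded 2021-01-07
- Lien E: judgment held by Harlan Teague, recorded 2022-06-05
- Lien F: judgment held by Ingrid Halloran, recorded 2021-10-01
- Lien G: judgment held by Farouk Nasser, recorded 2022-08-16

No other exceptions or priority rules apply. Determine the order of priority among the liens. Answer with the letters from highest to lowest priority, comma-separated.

First, effective dates: B was recorded 208 days after the deed — beyond 20 days — so no relation-back applies.
As a property-tax lien, D is senior to every other lien.
The other liens, earliest effective date first: A (2021-03-26), C (2021-09-06), F (2021-10-01), E (2022-06-05), G (2022-08-16), B (2022-08-28).
A would otherwise be senior to F, so under the subordination agreement A and F exchange positions.

D, F, C, A, E, G, B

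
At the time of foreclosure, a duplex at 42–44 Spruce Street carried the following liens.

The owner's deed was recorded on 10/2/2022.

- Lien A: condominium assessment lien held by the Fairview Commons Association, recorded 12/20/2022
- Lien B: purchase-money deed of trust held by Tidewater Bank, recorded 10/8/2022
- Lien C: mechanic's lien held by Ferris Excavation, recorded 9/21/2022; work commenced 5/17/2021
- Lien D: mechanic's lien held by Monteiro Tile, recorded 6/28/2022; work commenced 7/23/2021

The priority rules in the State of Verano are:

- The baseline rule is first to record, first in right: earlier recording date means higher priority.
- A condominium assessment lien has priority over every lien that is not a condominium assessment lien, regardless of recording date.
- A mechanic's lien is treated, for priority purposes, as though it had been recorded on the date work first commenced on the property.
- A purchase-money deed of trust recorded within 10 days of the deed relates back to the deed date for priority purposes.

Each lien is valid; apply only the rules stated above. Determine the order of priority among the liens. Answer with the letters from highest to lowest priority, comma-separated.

A, C, D, B

Effective dates after the stated exceptions: B was recorded within the 10-day window, so its effective date is the deed date 10/2/2022; C's effective date is 5/17/2021, when work began; D relates back to 7/23/2021 (work commenced).
A is a condominium assessment lien, so it outranks all other liens regardless of date.
The other liens, earliest effective date first: C (5/17/2021), D (7/23/2021), B (10/2/2022).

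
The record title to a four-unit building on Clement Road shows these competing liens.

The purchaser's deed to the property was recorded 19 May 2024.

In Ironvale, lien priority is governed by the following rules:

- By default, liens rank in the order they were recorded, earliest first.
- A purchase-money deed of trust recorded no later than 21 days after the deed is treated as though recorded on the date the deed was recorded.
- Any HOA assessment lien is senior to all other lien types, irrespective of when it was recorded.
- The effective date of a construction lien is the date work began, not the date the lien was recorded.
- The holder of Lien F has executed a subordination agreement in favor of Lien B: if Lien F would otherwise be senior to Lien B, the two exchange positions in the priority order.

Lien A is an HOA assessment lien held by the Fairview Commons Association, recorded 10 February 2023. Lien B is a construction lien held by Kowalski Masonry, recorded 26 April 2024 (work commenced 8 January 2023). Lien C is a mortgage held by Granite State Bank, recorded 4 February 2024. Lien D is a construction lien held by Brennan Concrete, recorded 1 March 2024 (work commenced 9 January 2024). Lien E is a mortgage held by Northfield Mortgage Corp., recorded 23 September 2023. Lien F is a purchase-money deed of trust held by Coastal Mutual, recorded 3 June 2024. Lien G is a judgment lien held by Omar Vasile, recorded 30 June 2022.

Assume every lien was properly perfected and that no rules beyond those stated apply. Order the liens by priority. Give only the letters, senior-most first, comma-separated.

Effective dates: B's effective date is 8 January 2023, when work began; D's effective date is 9 January 2024, when work began; F was recorded within the 21-day window, so its effective date is the deed date 19 May 2024.
As an HOA assessment lien, A is senior to every other lien.
Ordering the rest by effective date: G (30 June 2022), B (8 January 2023), E (23 September 2023), D (9 January 2024), C (4 February 2024), F (19 May 2024).
F already ranks below B; the subordination has no effect.

A, G, B, E, D, C, F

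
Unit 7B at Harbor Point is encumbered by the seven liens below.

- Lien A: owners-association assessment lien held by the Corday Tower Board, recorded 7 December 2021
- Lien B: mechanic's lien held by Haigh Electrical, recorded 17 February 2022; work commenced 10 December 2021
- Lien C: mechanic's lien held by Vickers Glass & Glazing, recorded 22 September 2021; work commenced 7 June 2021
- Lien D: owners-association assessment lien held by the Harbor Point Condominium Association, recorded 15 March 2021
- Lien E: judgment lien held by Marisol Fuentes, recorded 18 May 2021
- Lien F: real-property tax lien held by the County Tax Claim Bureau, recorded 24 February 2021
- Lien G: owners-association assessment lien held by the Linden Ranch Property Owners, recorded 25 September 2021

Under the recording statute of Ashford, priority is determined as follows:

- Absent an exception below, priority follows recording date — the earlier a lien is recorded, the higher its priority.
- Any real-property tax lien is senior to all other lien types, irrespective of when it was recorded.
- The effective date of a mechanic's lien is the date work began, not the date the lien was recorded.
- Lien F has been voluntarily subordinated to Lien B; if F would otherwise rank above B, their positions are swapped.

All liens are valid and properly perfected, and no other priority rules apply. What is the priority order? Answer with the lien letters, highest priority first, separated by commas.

B, D, E, C, G, A, F

Adjusting effective dates: B is treated as recorded 10 December 2021, the work-commencement date; C's effective date is 7 June 2021, when work began.
F is a real-property tax lien, so it outranks all other liens regardless of date.
Remaining liens by effective date: D (15 March 2021), E (18 May 2021), C (7 June 2021), G (25 September 2021), A (7 December 2021), B (10 December 2021).
F is senior to B before the subordination, so the two trade places.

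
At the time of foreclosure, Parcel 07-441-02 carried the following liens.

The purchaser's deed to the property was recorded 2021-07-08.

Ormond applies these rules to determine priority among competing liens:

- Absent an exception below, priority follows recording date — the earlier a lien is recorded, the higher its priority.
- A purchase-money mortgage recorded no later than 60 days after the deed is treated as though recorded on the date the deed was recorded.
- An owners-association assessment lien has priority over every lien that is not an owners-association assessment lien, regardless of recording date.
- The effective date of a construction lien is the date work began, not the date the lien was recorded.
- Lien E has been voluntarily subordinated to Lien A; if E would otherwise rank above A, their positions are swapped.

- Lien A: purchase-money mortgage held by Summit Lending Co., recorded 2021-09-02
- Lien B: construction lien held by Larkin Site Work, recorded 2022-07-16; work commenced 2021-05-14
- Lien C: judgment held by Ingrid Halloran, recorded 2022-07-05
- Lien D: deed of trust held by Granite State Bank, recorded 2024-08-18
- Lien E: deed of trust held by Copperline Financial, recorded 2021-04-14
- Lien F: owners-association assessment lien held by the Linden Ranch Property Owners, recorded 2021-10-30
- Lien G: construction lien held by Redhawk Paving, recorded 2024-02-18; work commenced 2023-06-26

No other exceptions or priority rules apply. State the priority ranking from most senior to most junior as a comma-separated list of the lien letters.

F, A, B, E, C, G, D

First, effective dates: A's effective date is the deed date, 2021-07-08; B relates back to 2021-05-14 (work commenced); G's effective date is 2023-06-26, when work began.
F is an owners-association assessment lien, so it outranks all other liens regardless of date.
Among the remaining liens, by effective date: E (2021-04-14), B (2021-05-14), A (2021-07-08), C (2022-07-05), G (2023-06-26), D (2024-08-18).
E would otherwise be senior to A, so under the subordination agreement E and A exchange positions.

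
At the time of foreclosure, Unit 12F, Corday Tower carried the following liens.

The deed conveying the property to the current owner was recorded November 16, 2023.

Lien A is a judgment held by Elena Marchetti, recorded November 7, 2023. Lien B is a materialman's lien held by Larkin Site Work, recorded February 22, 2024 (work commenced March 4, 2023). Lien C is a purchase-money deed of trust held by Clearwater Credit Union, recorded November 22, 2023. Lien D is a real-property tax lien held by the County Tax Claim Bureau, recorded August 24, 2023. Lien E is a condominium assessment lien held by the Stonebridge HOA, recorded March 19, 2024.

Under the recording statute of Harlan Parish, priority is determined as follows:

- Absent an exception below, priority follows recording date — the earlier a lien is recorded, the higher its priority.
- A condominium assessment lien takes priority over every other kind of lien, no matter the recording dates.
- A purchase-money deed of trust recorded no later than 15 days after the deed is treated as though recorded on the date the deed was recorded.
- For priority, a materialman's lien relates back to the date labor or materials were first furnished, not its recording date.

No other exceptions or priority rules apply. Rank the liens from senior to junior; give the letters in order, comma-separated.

E, B, D, A, C

Effective dates after the stated exceptions: B relates back to March 4, 2023 (work commenced); C relates back to the deed date November 16, 2023.
E, as a condominium assessment lien, has superpriority and ranks first.
Remaining liens by effective date: B (March 4, 2023), D (August 24, 2023), A (November 7, 2023), C (November 16, 2023).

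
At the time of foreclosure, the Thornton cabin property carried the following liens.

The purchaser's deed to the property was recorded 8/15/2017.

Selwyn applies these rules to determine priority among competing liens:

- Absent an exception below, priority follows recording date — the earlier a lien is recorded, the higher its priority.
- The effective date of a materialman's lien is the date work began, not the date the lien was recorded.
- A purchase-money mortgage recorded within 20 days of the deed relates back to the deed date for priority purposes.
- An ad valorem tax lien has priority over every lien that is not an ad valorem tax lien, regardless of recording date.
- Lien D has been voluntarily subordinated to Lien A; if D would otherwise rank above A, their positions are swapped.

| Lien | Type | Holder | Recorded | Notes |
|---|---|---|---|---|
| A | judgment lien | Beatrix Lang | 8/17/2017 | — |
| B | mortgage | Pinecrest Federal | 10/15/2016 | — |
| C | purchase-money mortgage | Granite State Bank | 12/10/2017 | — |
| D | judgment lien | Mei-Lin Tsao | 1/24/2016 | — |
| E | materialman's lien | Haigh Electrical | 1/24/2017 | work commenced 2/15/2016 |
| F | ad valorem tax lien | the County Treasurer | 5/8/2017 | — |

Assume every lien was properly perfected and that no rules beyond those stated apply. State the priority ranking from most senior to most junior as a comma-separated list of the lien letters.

F, A, E, B, D, C

Adjusting effective dates: C was recorded 117 days after the deed, outside the 20-day window, so it keeps its recording date; E relates back to 2/15/2016 (work commenced).
F, as an ad valorem tax lien, has superpriority and ranks first.
Remaining liens by effective date: D (1/24/2016), E (2/15/2016), B (10/15/2016), A (8/17/2017), C (12/10/2017).
Because D would otherwise rank above A, the subordination swaps them.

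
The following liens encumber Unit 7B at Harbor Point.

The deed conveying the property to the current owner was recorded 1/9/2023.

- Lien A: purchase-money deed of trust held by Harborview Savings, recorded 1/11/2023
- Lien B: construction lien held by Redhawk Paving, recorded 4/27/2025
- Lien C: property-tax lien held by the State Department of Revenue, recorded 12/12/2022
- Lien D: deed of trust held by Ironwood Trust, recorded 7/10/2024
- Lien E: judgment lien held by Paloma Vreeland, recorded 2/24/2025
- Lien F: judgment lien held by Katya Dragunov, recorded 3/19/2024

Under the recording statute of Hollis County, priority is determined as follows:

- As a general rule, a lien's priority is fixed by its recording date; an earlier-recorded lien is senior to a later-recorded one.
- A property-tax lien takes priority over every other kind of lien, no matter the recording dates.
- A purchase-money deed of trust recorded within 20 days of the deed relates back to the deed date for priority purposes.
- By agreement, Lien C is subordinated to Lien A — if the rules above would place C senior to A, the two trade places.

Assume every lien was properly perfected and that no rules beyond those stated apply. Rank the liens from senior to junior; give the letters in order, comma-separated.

Effective dates after the stated exceptions: A was recorded within the 20-day window, so its effective date is the deed date 1/9/2023.
C is a property-tax lien, so it outranks all other liens regardless of date.
Among the remaining liens, by effective date: A (1/9/2023), F (3/19/2024), D (7/10/2024), E (2/24/2025), B (4/27/2025).
C would otherwise be senior to A, so under the subordination agreement C and A exchange positions.

A, C, F, D, E, B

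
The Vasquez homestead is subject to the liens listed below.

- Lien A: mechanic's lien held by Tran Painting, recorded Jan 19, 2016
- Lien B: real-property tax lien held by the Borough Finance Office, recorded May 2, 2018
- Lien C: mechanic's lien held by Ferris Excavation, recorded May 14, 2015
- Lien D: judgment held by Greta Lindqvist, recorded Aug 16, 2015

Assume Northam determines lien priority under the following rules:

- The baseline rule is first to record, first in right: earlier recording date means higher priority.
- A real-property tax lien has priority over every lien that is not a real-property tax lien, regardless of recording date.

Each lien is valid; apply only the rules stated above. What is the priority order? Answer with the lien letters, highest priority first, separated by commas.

B, C, D, A

B is a real-property tax lien and takes priority over every other lien.
Ordering the rest by effective date: C (May 14, 2015), D (Aug 16, 2015), A (Jan 19, 2016).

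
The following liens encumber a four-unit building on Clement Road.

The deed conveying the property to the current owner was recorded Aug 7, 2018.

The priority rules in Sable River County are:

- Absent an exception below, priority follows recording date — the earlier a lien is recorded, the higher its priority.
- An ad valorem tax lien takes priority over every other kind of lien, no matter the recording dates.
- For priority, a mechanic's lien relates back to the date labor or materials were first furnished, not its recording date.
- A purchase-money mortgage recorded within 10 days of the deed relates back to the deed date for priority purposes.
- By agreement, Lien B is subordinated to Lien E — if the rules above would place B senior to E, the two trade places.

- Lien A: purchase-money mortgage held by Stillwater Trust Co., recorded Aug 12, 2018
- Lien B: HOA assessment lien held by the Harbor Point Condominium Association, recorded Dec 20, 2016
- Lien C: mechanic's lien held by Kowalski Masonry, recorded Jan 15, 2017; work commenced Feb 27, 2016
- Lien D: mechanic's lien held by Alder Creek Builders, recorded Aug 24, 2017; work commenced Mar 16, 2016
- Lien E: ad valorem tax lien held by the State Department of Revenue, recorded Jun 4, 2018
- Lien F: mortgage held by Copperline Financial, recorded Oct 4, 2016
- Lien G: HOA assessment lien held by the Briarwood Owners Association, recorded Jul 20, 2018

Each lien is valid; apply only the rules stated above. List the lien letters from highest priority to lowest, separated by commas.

Effective dates after the stated exceptions: A was recorded within the 10-day window, so its effective date is the deed date Aug 7, 2018; C is treated as recorded Feb 27, 2016, the work-commencement date; D's effective date is Mar 16, 2016, when work began.
E, as an ad valorem tax lien, has superpriority and ranks first.
Ordering the rest by effective date: C (Feb 27, 2016), D (Mar 16, 2016), F (Oct 4, 2016), B (Dec 20, 2016), G (Jul 20, 2018), A (Aug 7, 2018).
B is already junior to E, so the subordination agreement changes nothing.

E, C, D, F, B, G, A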